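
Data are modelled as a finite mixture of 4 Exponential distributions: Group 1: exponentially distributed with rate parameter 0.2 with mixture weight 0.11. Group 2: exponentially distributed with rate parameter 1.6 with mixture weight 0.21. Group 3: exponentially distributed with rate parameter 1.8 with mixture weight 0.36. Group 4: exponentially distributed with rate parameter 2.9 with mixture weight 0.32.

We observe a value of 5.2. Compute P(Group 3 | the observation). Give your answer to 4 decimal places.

0.0070

Posterior ∝ prior × likelihood, so P(k | x) ∝ P(Z=k) f_k(x); normalise over all components.
Exponential densities:
  L_1 = 0.2·e^(−0.2·5.2) = 0.2·e^(−1.0400) = 0.0706909
  L_2 = 1.6·e^(−1.6·5.2) = 1.6·e^(−8.3200) = 0.000389753
  L_3 = 1.8·e^(−1.8·5.2) = 1.8·e^(−9.3600) = 0.00015498
  L_4 = 2.9·e^(−2.9·5.2) = 2.9·e^(−15.0800) = 8.18912e-07
Multiply by the mixture weights:
  P(Z=1)·L_1 = 0.11 × 0.0706909 = 0.007776
  P(Z=2)·L_2 = 0.21 × 0.000389753 = 8.18482e-05
  P(Z=3)·L_3 = 0.36 × 0.00015498 = 5.57929e-05
  P(Z=4)·L_4 = 0.32 × 8.18912e-07 = 2.62052e-07
Evidence: 0.007776 + 8.18482e-05 + 5.57929e-05 + 2.62052e-07 = 0.00791391
So the posterior for Group 3 is 5.57929e-05 / 0.00791391 ≈ 0.0070.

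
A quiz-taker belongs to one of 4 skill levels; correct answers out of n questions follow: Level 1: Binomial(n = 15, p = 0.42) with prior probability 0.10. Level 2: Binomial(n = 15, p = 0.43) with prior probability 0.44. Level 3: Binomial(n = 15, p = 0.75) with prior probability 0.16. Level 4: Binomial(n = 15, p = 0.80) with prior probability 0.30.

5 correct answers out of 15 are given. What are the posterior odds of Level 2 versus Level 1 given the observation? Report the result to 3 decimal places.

4.159

Since P(k|x) ∝ π_k f_k(x), the posterior odds are π_i f_i(x) / (π_j f_j(x)).
Binomial probabilities:
  f_1 = 0.169076
  f_2 = 0.159826
  f_3 = 0.000679613
  f_4 = 0.000100764
Odds = (0.44/0.10) × (0.159826/0.169076) = 4.4 × 0.945289 ≈ 4.159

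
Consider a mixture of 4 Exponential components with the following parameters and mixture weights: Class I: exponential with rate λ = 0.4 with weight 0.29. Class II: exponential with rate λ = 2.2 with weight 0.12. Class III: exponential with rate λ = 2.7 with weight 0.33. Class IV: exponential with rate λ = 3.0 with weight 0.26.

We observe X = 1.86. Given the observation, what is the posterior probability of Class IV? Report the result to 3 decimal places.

0.043

Posterior ∝ prior × likelihood, so P(k | x) ∝ w_k f_k(x); normalise over all components.
Component likelihoods at x = 1.86:
  p_I = 0.4·e^(−0.4·1.86) = 0.4·e^(−0.7440) = 0.190084
  p_II = 2.2·e^(−2.2·1.86) = 2.2·e^(−4.0920) = 0.0367527
  p_III = 2.7·e^(−2.7·1.86) = 2.7·e^(−5.0220) = 0.0177966
  p_IV = 3.0·e^(−3.0·1.86) = 3.0·e^(−5.5800) = 0.0113177
Prior × likelihood for each component:
  w_I·p_I = 0.29 × 0.190084 = 0.0551243
  w_II·p_II = 0.12 × 0.0367527 = 0.00441033
  w_III·p_III = 0.33 × 0.0177966 = 0.00587288
  w_IV·p_IV = 0.26 × 0.0113177 = 0.0029426
Sum: 0.0551243 + 0.00441033 + 0.00587288 + 0.0029426 = 0.0683501
P(Class IV | data) ≈ 0.043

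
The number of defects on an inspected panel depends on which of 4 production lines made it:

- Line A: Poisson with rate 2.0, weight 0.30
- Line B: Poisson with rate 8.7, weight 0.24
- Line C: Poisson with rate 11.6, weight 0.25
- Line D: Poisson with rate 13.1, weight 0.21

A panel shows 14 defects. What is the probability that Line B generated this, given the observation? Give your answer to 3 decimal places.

By Bayes' theorem, P(k | x) = π_k f_k(x) / Σ_j π_j f_j(x).
Evaluate each component's likelihood at the observed value:
  f_A = e^(−2.0)·2.0^14/14! = 2.54345e-08
  f_B = e^(−8.7)·8.7^14/14! = 0.0271956
  f_C = e^(−11.6)·11.6^14/14! = 0.0839823
  f_D = e^(−13.1)·13.1^14/14! = 0.102833
Weight by the priors:
  π_A·f_A = 0.30 × 2.54345e-08 = 7.63034e-09
  π_B·f_B = 0.24 × 0.0271956 = 0.00652695
  π_C·f_C = 0.25 × 0.0839823 = 0.0209956
  π_D·f_D = 0.21 × 0.102833 = 0.0215949
Denominator: 7.63034e-09 + 0.00652695 + 0.0209956 + 0.0215949 = 0.0491174
P(Line B | 14 defects) ≈ 0.133

0.133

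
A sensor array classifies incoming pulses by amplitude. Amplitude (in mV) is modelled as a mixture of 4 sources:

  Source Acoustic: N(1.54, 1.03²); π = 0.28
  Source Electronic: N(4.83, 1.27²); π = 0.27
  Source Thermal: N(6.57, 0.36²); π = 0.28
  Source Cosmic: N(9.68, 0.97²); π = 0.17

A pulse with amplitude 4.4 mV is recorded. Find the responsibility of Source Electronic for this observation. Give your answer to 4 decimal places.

0.9721

Apply Bayes' rule: the posterior for each component is proportional to its prior times its likelihood at x.
Component likelihoods at x = 4.4 mV:
  p_Acoustic = 0.00820078
  p_Electronic = 0.296629
  p_Thermal = 1.42809e-08
  p_Cosmic = 1.51417e-07
Multiply by the mixture weights:
  π_Acoustic·p_Acoustic = 0.28 × 0.00820078 = 0.00229622
  π_Electronic·p_Electronic = 0.27 × 0.296629 = 0.0800897
  π_Thermal·p_Thermal = 0.28 × 1.42809e-08 = 3.99866e-09
  π_Cosmic·p_Cosmic = 0.17 × 1.51417e-07 = 2.57408e-08
Marginal: 0.00229622 + 0.0800897 + 3.99866e-09 + 2.57408e-08 = 0.082386
P(Source Electronic | 4.4 mV) = 0.0800897 / 0.082386 ≈ 0.9721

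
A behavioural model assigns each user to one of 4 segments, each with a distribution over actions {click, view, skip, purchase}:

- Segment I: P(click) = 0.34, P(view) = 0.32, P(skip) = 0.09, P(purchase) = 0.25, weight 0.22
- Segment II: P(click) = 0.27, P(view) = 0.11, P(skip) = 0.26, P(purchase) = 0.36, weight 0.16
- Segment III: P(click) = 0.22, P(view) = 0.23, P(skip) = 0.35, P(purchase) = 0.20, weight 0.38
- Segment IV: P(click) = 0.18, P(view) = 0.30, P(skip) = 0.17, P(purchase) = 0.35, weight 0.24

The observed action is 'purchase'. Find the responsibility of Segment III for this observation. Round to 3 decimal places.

0.279

P(component k | x) = π_k·f_k(x) / marginal(x), where marginal(x) = Σ_j π_j·f_j(x).
Component likelihoods at x = 'purchase':
  L_I = P(purchase | comp) = 0.25
  L_II = P(purchase | comp) = 0.36
  L_III = P(purchase | comp) = 0.20
  L_IV = P(purchase | comp) = 0.35
Prior × likelihood for each component:
  π_I·L_I = 0.22 × 0.25 = 0.055
  π_II·L_II = 0.16 × 0.36 = 0.0576
  π_III·L_III = 0.38 × 0.2 = 0.076
  π_IV·L_IV = 0.24 × 0.35 = 0.084
Normaliser: 0.055 + 0.0576 + 0.076 + 0.084 = 0.2726
So the posterior for Segment III is 0.076 / 0.2726 ≈ 0.279.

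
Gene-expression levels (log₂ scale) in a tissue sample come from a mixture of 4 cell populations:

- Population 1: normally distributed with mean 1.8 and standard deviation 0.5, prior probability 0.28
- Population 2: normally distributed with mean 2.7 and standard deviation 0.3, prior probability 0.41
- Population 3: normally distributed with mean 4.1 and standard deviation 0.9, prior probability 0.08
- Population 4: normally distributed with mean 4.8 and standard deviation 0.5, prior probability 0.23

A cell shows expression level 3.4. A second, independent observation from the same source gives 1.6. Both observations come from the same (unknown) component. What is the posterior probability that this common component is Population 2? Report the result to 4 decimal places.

The responsibility of component k is π_k f_k(x) divided by Σ_j π_j f_j(x).
Since both observations come from the same component, the likelihood for component k is f_k(x₁)·f_k(x₂).
  L_1 = [0.00476818] × [0.73654] = 0.00351195
  L_2 = [0.0874063] × [0.0016009] = 0.000139929
  L_3 = [0.327572] × [0.00935726] = 0.00306518
  L_4 = [0.0158309] × [1.01763e-09] = 1.611e-11
Prior × likelihood for each component:
  π_1·L_1 = 0.28 × 0.00351195 = 0.000983347
  π_2·L_2 = 0.41 × 0.000139929 = 5.73709e-05
  π_3·L_3 = 0.08 × 0.00306518 = 0.000245214
  π_4·L_4 = 0.23 × 1.611e-11 = 3.70529e-12
Normaliser: 0.000983347 + 5.73709e-05 + 0.000245214 + 3.70529e-12 = 0.00128593
P(Population 2 | x) ≈ 0.0446

0.0446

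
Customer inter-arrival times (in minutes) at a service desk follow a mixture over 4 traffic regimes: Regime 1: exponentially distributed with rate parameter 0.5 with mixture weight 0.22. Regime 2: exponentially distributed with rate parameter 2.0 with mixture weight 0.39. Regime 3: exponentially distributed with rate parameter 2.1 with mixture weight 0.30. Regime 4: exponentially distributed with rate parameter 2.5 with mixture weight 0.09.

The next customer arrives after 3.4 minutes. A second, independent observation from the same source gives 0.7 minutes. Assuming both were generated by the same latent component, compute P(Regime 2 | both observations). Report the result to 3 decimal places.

0.055

By Bayes' theorem, P(k | x) = w_k f_k(x) / Σ_j w_j f_j(x).
Since both observations come from the same component, the likelihood for component k is f_k(x₁)·f_k(x₂).
  p_1 = [0.0913418] × [0.352344] = 0.0321837
  p_2 = [0.00222755] × [0.493194] = 0.00109861
  p_3 = [0.00166478] × [0.482844] = 0.000803828
  p_4 = [0.000508671] × [0.434435] = 0.000220984
Multiply by the mixture weights:
  w_1·p_1 = 0.22 × 0.0321837 = 0.00708042
  w_2·p_2 = 0.39 × 0.00109861 = 0.00042846
  w_3·p_3 = 0.30 × 0.000803828 = 0.000241148
  w_4·p_4 = 0.09 × 0.000220984 = 1.98886e-05
Marginal: 0.00708042 + 0.00042846 + 0.000241148 + 1.98886e-05 = 0.00776992
P(Regime 2 | x) ≈ 0.055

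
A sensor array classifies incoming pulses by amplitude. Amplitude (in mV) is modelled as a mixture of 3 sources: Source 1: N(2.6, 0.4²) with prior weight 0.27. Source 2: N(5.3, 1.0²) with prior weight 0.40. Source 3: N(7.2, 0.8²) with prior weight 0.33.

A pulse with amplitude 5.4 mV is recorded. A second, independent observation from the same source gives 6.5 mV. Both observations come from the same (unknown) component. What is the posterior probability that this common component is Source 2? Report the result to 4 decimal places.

Apply Bayes' rule: the posterior for each component is proportional to its prior times its likelihood at x.
Since both observations come from the same component, the likelihood for component k is f_k(x₁)·f_k(x₂).
  p_1 = [2.28368e-11] × [2.27138e-21] = 5.18711e-32
  p_2 = [0.396953] × [0.194186] = 0.0770826
  p_3 = [0.0396746] × [0.340069] = 0.0134921
Prior × likelihood for each component:
  P(Z=1)·p_1 = 0.27 × 5.18711e-32 = 1.40052e-32
  P(Z=2)·p_2 = 0.40 × 0.0770826 = 0.0308331
  P(Z=3)·p_3 = 0.33 × 0.0134921 = 0.00445239
Marginal: 1.40052e-32 + 0.0308331 + 0.00445239 = 0.0352854
P(Source 2 | data) ≈ 0.8738

0.8738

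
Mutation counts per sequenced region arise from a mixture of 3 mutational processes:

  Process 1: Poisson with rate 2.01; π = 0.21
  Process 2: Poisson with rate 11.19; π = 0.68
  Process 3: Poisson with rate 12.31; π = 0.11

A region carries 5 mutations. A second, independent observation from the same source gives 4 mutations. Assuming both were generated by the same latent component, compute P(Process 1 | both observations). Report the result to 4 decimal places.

Apply Bayes' rule: the posterior for each component is proportional to its prior times its likelihood at x.
Since both observations come from the same component, the likelihood for component k is f_k(x₁)·f_k(x₂).
  L_1 = [0.0366325] × [0.0911257] = 0.00333817
  L_2 = [0.0201936] × [0.00902306] = 0.000182208
  L_3 = [0.0106156] × [0.00431177] = 4.5772e-05
Multiply by the mixture weights:
  w_1·L_1 = 0.21 × 0.00333817 = 0.000701015
  w_2·L_2 = 0.68 × 0.000182208 = 0.000123902
  w_3·L_3 = 0.11 × 4.5772e-05 = 5.03492e-06
Normaliser: 0.000701015 + 0.000123902 + 5.03492e-06 = 0.000829952
P(Process 1 | x₁,x₂) = 0.000701015 / 0.000829952 ≈ 0.8446

0.8446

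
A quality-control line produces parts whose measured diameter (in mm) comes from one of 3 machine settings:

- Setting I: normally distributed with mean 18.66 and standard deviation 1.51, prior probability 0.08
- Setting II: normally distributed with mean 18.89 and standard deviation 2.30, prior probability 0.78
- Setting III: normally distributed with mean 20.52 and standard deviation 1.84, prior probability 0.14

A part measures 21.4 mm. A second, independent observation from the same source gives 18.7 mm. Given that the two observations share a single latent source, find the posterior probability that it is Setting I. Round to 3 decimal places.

By Bayes' theorem, P(k | x) = π_k f_k(x) / Σ_j π_j f_j(x).
Since both observations come from the same component, the likelihood for component k is f_k(x₁)·f_k(x₂).
  f_I = [0.0509261] × [0.264108] = 0.01345
  f_II = [0.0956251] × [0.172862] = 0.01653
  f_III = [0.193385] × [0.132935] = 0.0257077
Weight by the priors:
  π_I·f_I = 0.08 × 0.01345 = 0.001076
  π_II·f_II = 0.78 × 0.01653 = 0.0128934
  π_III·f_III = 0.14 × 0.0257077 = 0.00359908
Denominator: 0.001076 + 0.0128934 + 0.00359908 = 0.0175685
Responsibility of Setting I: 0.001076 / 0.0175685 ≈ 0.061

0.061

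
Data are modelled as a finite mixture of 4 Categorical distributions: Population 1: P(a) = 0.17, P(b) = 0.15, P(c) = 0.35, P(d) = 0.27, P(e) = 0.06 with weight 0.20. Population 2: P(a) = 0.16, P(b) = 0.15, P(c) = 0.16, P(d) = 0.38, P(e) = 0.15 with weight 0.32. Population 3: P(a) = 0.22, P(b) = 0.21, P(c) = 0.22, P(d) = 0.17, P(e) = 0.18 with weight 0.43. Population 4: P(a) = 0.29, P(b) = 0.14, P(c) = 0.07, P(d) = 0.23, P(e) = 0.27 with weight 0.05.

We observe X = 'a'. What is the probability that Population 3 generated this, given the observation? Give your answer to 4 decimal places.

By Bayes' theorem, P(k | x) = w_k f_k(x) / Σ_j w_j f_j(x).
Component likelihoods at x = 'a':
  f_1 = P(a | comp) = 0.17
  f_2 = P(a | comp) = 0.16
  f_3 = P(a | comp) = 0.22
  f_4 = P(a | comp) = 0.29
Prior × likelihood for each component:
  w_1·f_1 = 0.20 × 0.17 = 0.034
  w_2·f_2 = 0.32 × 0.16 = 0.0512
  w_3·f_3 = 0.43 × 0.22 = 0.0946
  w_4·f_4 = 0.05 × 0.29 = 0.0145
Sum: 0.034 + 0.0512 + 0.0946 + 0.0145 = 0.1943
P(Population 3 | data) = 0.0946 / 0.1943 ≈ 0.4869

0.4869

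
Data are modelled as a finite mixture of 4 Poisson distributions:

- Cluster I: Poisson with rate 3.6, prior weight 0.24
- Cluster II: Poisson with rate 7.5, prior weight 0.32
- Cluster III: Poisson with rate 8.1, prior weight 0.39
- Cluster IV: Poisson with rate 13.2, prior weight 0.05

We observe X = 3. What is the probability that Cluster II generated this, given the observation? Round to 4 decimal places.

0.1683

The responsibility of component k is P(Z=k) f_k(x) divided by Σ_j P(Z=j) f_j(x).
Poisson probabilities:
  f_I = 0.212469
  f_II = 0.0388887
  f_III = 0.0268855
  f_IV = 0.000709387
Multiply by the mixture weights:
  P(Z=I)·f_I = 0.24 × 0.212469 = 0.0509926
  P(Z=II)·f_II = 0.32 × 0.0388887 = 0.0124444
  P(Z=III)·f_III = 0.39 × 0.0268855 = 0.0104854
  P(Z=IV)·f_IV = 0.05 × 0.000709387 = 3.54694e-05
Normaliser: 0.0509926 + 0.0124444 + 0.0104854 + 3.54694e-05 = 0.0739578
Responsibility of Cluster II: 0.0124444 / 0.0739578 ≈ 0.1683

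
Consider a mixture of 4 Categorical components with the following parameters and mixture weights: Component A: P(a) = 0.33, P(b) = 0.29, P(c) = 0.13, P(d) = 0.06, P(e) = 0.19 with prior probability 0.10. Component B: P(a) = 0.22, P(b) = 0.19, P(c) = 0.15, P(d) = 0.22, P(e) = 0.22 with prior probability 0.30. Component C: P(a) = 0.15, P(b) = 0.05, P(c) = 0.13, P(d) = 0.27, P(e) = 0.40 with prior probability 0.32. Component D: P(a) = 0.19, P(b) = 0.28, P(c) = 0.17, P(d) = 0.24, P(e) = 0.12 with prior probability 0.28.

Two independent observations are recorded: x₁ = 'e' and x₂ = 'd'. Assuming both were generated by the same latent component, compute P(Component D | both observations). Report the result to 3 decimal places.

0.138

P(component k | x) = π_k·f_k(x) / marginal(x), where marginal(x) = Σ_j π_j·f_j(x).
Since both observations come from the same component, the likelihood for component k is f_k(x₁)·f_k(x₂).
  p_A = [P(e | comp) = 0.19] × [0.06] = 0.0114
  p_B = [P(e | comp) = 0.22] × [0.22] = 0.0484
  p_C = [P(e | comp) = 0.40] × [0.27] = 0.108
  p_D = [P(e | comp) = 0.12] × [0.24] = 0.0288
Unnormalised posteriors:
  π_A·p_A = 0.10 × 0.0114 = 0.00114
  π_B·p_B = 0.30 × 0.0484 = 0.01452
  π_C·p_C = 0.32 × 0.108 = 0.03456
  π_D·p_D = 0.28 × 0.0288 = 0.008064
Normaliser: 0.00114 + 0.01452 + 0.03456 + 0.008064 = 0.058284
Responsibility of Component D: 0.008064 / 0.058284 ≈ 0.138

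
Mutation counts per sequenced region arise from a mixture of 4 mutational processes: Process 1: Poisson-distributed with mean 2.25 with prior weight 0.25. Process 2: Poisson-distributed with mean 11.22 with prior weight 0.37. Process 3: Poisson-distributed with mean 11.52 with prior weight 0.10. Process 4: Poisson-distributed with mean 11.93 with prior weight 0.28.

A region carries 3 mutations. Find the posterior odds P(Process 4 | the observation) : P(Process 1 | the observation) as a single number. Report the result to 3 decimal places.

0.010

The posterior odds equal the prior odds times the likelihood ratio: (π_i/π_j)·(f_i(x)/f_j(x)).
Component likelihoods at x = 3 mutations:
  L_1 = e^(−2.25)·2.25^3/3! = 0.200094
  L_2 = e^(−11.22)·11.22^3/3! = 0.00315532
  L_3 = e^(−11.52)·11.52^3/3! = 0.00253008
  L_4 = e^(−11.93)·11.93^3/3! = 0.00186482
Posterior odds = (π_4·L_4) / (π_1·L_1) = (0.28·0.00186482) / (0.25·0.200094) = 0.00052215 / 0.0500235 ≈ 0.010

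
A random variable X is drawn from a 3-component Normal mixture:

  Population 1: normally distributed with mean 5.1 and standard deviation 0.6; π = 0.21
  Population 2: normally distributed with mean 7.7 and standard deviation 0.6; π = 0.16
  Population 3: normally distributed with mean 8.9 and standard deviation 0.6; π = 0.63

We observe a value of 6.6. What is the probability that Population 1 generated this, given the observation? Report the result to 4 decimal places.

0.2340

Apply Bayes' rule: the posterior for each component is proportional to its prior times its likelihood at x.
Normal densities:
  p_1 = 0.0292138
  p_2 = 0.123852
  p_3 = 0.000428451
Weight by the priors:
  π_1·p_1 = 0.21 × 0.0292138 = 0.00613491
  π_2·p_2 = 0.16 × 0.123852 = 0.0198163
  π_3·p_3 = 0.63 × 0.000428451 = 0.000269924
Normaliser: 0.00613491 + 0.0198163 + 0.000269924 = 0.0262211
P(Population 1 | x) ≈ 0.2340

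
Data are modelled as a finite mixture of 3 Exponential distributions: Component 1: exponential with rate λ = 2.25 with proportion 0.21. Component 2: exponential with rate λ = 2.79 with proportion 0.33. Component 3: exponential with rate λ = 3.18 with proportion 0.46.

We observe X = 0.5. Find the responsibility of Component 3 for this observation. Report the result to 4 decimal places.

0.4388

P(component k | x) = P(Z=k)·f_k(x) / marginal(x), where marginal(x) = Σ_j P(Z=j)·f_j(x).
Exponential densities:
  f_1 = 0.730468
  f_2 = 0.691454
  f_3 = 0.648483
Weight by the priors:
  P(Z=1)·f_1 = 0.21 × 0.730468 = 0.153398
  P(Z=2)·f_2 = 0.33 × 0.691454 = 0.22818
  P(Z=3)·f_3 = 0.46 × 0.648483 = 0.298302
Sum: 0.153398 + 0.22818 + 0.298302 = 0.679881
P(Component 3 | 0.5) = 0.298302 / 0.679881 ≈ 0.4388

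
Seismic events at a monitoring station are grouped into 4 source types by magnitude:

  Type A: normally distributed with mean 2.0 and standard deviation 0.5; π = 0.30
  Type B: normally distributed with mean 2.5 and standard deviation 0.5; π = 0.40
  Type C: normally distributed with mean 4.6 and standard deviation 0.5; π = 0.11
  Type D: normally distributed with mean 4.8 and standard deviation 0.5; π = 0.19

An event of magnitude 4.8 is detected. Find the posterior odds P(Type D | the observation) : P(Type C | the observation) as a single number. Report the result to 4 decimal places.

The posterior odds equal the prior odds times the likelihood ratio: (π_i/π_j)·(f_i(x)/f_j(x)).
Component likelihoods at x = 4.8:
  L_A = 1.23652e-07
  L_B = 2.02817e-05
  L_C = 0.73654
  L_D = 0.797885
Posterior odds = (π_D·L_D) / (π_C·L_C) = (0.19·0.797885) / (0.11·0.73654) = 0.151598 / 0.0810194 ≈ 1.8711

1.8711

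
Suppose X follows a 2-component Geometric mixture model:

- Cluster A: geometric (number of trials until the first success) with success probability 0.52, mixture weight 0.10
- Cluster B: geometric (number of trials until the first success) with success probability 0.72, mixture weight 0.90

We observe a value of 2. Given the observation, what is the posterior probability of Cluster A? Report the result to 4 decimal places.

0.1209

Posterior ∝ prior × likelihood, so P(k | x) ∝ P(Z=k) f_k(x); normalise over all components.
Component likelihoods at x = 2:
  L_A = 0.2496
  L_B = 0.2016
Weight by the priors:
  P(Z=A)·L_A = 0.10 × 0.2496 = 0.02496
  P(Z=B)·L_B = 0.90 × 0.2016 = 0.18144
Evidence: 0.02496 + 0.18144 = 0.2064
So the posterior for Cluster A is 0.02496 / 0.2064 ≈ 0.1209.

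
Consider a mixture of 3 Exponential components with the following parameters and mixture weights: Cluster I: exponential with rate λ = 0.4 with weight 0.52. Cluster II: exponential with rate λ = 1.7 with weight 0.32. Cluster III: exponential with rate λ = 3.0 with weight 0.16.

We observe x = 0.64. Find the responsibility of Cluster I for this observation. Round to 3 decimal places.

0.388

Posterior ∝ prior × likelihood, so P(k | x) ∝ π_k f_k(x); normalise over all components.
Component likelihoods at x = 0.64:
  L_I = 0.309657
  L_II = 0.572712
  L_III = 0.439821
Multiply by the mixture weights:
  π_I·L_I = 0.52 × 0.309657 = 0.161022
  π_II·L_II = 0.32 × 0.572712 = 0.183268
  π_III·L_III = 0.16 × 0.439821 = 0.0703713
Denominator: 0.161022 + 0.183268 + 0.0703713 = 0.414661
P(Cluster I | x) = 0.161022 / 0.414661 ≈ 0.388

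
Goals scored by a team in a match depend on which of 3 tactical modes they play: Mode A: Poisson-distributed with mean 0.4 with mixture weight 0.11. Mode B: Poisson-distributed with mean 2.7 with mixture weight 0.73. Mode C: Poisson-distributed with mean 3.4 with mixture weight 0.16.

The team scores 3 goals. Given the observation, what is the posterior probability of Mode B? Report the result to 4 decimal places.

Posterior ∝ prior × likelihood, so P(k | x) ∝ π_k f_k(x); normalise over all components.
Poisson probabilities:
  f_A = 0.00715008
  f_B = 0.220468
  f_C = 0.218617
Weight by the priors:
  π_A·f_A = 0.11 × 0.00715008 = 0.000786509
  π_B·f_B = 0.73 × 0.220468 = 0.160941
  π_C·f_C = 0.16 × 0.218617 = 0.0349787
Denominator: 0.000786509 + 0.160941 + 0.0349787 = 0.196707
P(Mode B | the observation) = 0.160941 / 0.196707 ≈ 0.8182

0.8182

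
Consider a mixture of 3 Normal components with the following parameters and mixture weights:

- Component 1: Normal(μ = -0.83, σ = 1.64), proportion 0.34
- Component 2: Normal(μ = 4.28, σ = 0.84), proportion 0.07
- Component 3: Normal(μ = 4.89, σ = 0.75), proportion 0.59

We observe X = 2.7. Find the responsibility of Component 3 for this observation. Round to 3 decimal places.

0.242

Posterior ∝ prior × likelihood, so P(k | x) ∝ w_k f_k(x); normalise over all components.
Component likelihoods at x = 2.7:
  f_1 = (1/(1.64·√(2π)))·exp(−(2.7−-0.83)²/(2·1.64²)) = 0.243257·exp(-2.31650) = 0.0239897
  f_2 = (1/(0.84·√(2π)))·exp(−(2.7−4.28)²/(2·0.84²)) = 0.474931·exp(-1.76899) = 0.0809781
  f_3 = (1/(0.75·√(2π)))·exp(−(2.7−4.89)²/(2·0.75²)) = 0.531923·exp(-4.26320) = 0.00748798
Weight by the priors:
  w_1·f_1 = 0.34 × 0.0239897 = 0.00815649
  w_2·f_2 = 0.07 × 0.0809781 = 0.00566847
  w_3·f_3 = 0.59 × 0.00748798 = 0.00441791
Evidence: 0.00815649 + 0.00566847 + 0.00441791 = 0.0182429
Responsibility of Component 3: 0.00441791 / 0.0182429 ≈ 0.242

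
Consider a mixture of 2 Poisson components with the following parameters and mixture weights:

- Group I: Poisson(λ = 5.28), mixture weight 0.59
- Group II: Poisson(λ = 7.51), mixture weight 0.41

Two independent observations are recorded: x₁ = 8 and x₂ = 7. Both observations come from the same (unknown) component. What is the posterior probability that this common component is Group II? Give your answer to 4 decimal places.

0.6132

The responsibility of component k is π_k f_k(x) divided by Σ_j π_j f_j(x).
Since both observations come from the same component, the likelihood for component k is f_k(x₁)·f_k(x₂).
  L_I = [e^(−5.28)·5.28^8/8! = 0.0762915] × [0.115593] = 0.00881877
  L_II = [e^(−7.51)·7.51^8/8! = 0.137419] × [0.146385] = 0.0201162
Multiply by the mixture weights:
  π_I·L_I = 0.59 × 0.00881877 = 0.00520307
  π_II·L_II = 0.41 × 0.0201162 = 0.00824762
Marginal: 0.00520307 + 0.00824762 = 0.0134507
P(Group II | x₁, x₂) = 0.00824762 / 0.0134507 ≈ 0.6132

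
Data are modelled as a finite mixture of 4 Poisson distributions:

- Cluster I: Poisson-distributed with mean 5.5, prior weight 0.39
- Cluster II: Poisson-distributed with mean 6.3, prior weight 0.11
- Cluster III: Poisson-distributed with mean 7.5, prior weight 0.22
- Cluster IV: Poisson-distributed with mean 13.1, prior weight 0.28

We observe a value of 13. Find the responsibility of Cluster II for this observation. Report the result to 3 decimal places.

By Bayes' theorem, P(k | x) = π_k f_k(x) / Σ_j π_j f_j(x).
Component likelihoods at x = 13:
  p_I = e^(−5.5)·5.5^13/13! = 0.00276576
  p_II = e^(−6.3)·6.3^13/13! = 0.00726259
  p_III = e^(−7.5)·7.5^13/13! = 0.0211012
  p_IV = e^(−13.1)·13.1^13/13! = 0.109898
Prior × likelihood for each component:
  π_I·p_I = 0.39 × 0.00276576 = 0.00107865
  π_II·p_II = 0.11 × 0.00726259 = 0.000798885
  π_III·p_III = 0.22 × 0.0211012 = 0.00464227
  π_IV·p_IV = 0.28 × 0.109898 = 0.0307714
Sum: 0.00107865 + 0.000798885 + 0.00464227 + 0.0307714 = 0.0372912
So the posterior for Cluster II is 0.000798885 / 0.0372912 ≈ 0.021.

0.021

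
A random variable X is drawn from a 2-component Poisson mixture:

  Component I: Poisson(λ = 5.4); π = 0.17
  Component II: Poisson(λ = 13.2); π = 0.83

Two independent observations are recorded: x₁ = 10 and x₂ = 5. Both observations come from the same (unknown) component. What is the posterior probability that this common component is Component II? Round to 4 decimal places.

Posterior ∝ prior × likelihood, so P(k | x) ∝ w_k f_k(x); normalise over all components.
Since both observations come from the same component, the likelihood for component k is f_k(x₁)·f_k(x₂).
  f_I = [0.0262412] × [0.172821] = 0.00453505
  f_II = [0.081901] × [0.00618018] = 0.000506163
Weight by the priors:
  w_I·f_I = 0.17 × 0.00453505 = 0.000770958
  w_II·f_II = 0.83 × 0.000506163 = 0.000420115
Denominator: 0.000770958 + 0.000420115 = 0.00119107
So the posterior for Component II is 0.000420115 / 0.00119107 ≈ 0.3527.

0.3527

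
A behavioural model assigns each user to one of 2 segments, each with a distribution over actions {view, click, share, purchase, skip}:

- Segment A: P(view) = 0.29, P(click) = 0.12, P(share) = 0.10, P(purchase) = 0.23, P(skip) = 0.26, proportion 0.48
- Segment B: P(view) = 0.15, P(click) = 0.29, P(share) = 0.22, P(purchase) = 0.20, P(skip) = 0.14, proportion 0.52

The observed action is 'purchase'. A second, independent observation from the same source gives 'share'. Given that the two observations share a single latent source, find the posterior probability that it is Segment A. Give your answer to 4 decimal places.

0.3255

Apply Bayes' rule: the posterior for each component is proportional to its prior times its likelihood at x.
Since both observations come from the same component, the likelihood for component k is f_k(x₁)·f_k(x₂).
  f_A = [P(purchase | comp) = 0.23] × [0.1] = 0.023
  f_B = [P(purchase | comp) = 0.20] × [0.22] = 0.044
Prior × likelihood for each component:
  w_A·f_A = 0.48 × 0.023 = 0.01104
  w_B·f_B = 0.52 × 0.044 = 0.02288
Marginal: 0.01104 + 0.02288 = 0.03392
Responsibility of Segment A: 0.01104 / 0.03392 ≈ 0.3255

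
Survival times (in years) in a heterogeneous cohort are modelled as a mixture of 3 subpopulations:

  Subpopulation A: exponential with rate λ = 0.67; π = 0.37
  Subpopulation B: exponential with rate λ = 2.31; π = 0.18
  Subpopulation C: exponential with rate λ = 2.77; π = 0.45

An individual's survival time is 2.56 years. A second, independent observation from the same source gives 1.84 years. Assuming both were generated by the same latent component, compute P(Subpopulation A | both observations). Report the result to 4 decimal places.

0.9938

P(component k | x) = P(Z=k)·f_k(x) / marginal(x), where marginal(x) = Σ_j P(Z=j)·f_j(x).
Since both observations come from the same component, the likelihood for component k is f_k(x₁)·f_k(x₂).
  L_A = [0.120552] × [0.195288] = 0.0235423
  L_B = [0.00624264] × [0.0329372] = 0.000205615
  L_C = [0.00230574] × [0.0169421] = 3.90642e-05
Weight by the priors:
  P(Z=A)·L_A = 0.37 × 0.0235423 = 0.00871066
  P(Z=B)·L_B = 0.18 × 0.000205615 = 3.70107e-05
  P(Z=C)·L_C = 0.45 × 3.90642e-05 = 1.75789e-05
Sum: 0.00871066 + 3.70107e-05 + 1.75789e-05 = 0.00876525
P(Subpopulation A | data) = 0.00871066 / 0.00876525 ≈ 0.9938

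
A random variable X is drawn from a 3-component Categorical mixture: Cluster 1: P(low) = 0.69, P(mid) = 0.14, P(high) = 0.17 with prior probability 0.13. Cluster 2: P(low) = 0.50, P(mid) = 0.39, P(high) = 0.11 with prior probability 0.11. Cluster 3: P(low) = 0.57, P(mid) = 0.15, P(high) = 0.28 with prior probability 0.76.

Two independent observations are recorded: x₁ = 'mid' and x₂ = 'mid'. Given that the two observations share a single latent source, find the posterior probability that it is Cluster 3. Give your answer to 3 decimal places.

P(component k | x) = P(Z=k)·f_k(x) / marginal(x), where marginal(x) = Σ_j P(Z=j)·f_j(x).
Since both observations come from the same component, the likelihood for component k is f_k(x₁)·f_k(x₂).
  f_1 = [P(mid | comp) = 0.14] × [0.14] = 0.0196
  f_2 = [P(mid | comp) = 0.39] × [0.39] = 0.1521
  f_3 = [P(mid | comp) = 0.15] × [0.15] = 0.0225
Prior × likelihood for each component:
  P(Z=1)·f_1 = 0.13 × 0.0196 = 0.002548
  P(Z=2)·f_2 = 0.11 × 0.1521 = 0.016731
  P(Z=3)·f_3 = 0.76 × 0.0225 = 0.0171
Normaliser: 0.002548 + 0.016731 + 0.0171 = 0.036379
P(Cluster 3 | x₁, x₂) ≈ 0.470

0.470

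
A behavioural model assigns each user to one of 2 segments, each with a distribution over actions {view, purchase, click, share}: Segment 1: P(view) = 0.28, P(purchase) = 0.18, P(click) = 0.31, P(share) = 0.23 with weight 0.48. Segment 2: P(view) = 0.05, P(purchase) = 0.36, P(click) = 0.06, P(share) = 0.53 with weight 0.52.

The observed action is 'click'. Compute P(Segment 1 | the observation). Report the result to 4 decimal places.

0.8267

By Bayes' theorem, P(k | x) = w_k f_k(x) / Σ_j w_j f_j(x).
Categorical probabilities:
  L_1 = P(click | comp) = 0.31
  L_2 = P(click | comp) = 0.06
Unnormalised posteriors:
  w_1·L_1 = 0.48 × 0.31 = 0.1488
  w_2·L_2 = 0.52 × 0.06 = 0.0312
Evidence: 0.1488 + 0.0312 = 0.18
So the posterior for Segment 1 is 0.1488 / 0.18 ≈ 0.8267.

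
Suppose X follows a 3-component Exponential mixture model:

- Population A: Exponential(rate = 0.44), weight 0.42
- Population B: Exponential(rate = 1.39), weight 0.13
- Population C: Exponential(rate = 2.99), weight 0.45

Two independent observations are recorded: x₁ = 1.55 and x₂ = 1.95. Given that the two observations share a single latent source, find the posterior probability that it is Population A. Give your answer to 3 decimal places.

0.895

Apply Bayes' rule: the posterior for each component is proportional to its prior times its likelihood at x.
Since both observations come from the same component, the likelihood for component k is f_k(x₁)·f_k(x₂).
  p_A = [0.222466] × [0.186564] = 0.0415042
  p_B = [0.161186] × [0.0924399] = 0.0149
  p_C = [0.0290358] × [0.00878046] = 0.000254947
Unnormalised posteriors:
  π_A·p_A = 0.42 × 0.0415042 = 0.0174318
  π_B·p_B = 0.13 × 0.0149 = 0.001937
  π_C·p_C = 0.45 × 0.000254947 = 0.000114726
Denominator: 0.0174318 + 0.001937 + 0.000114726 = 0.0194835
P(Population A | x₁, x₂) = 0.0174318 / 0.0194835 ≈ 0.895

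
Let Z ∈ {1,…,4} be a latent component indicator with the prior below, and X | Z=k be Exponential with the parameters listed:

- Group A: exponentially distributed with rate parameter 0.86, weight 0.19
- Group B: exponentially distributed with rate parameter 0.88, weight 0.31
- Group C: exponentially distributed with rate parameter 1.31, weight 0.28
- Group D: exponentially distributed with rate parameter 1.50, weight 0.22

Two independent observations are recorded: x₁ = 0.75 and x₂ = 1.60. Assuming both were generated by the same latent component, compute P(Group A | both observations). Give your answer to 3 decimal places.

0.217

By Bayes' theorem, P(k | x) = π_k f_k(x) / Σ_j π_j f_j(x).
Since both observations come from the same component, the likelihood for component k is f_k(x₁)·f_k(x₂).
  f_A = [0.45121] × [0.217225] = 0.0980139
  f_B = [0.454829] × [0.215276] = 0.0979139
  f_C = [0.49043] × [0.161061] = 0.0789891
  f_D = [0.486979] × [0.136077] = 0.0662666
Unnormalised posteriors:
  π_A·f_A = 0.19 × 0.0980139 = 0.0186226
  π_B·f_B = 0.31 × 0.0979139 = 0.0303533
  π_C·f_C = 0.28 × 0.0789891 = 0.0221169
  π_D·f_D = 0.22 × 0.0662666 = 0.0145786
Evidence: 0.0186226 + 0.0303533 + 0.0221169 + 0.0145786 = 0.0856715
P(Group A | x₁,x₂) ≈ 0.217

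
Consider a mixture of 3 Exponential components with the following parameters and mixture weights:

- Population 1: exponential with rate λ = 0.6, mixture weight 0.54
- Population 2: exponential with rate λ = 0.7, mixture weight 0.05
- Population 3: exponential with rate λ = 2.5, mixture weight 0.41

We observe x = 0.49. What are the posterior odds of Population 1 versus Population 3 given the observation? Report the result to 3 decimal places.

0.802

Only the two components matter; the odds are (π_i f_i(x)) / (π_j f_j(x)).
Evaluate each component's likelihood at the observed value:
  p_1 = 0.6·e^(−0.6·0.49) = 0.6·e^(−0.2940) = 0.447166
  p_2 = 0.7·e^(−0.7·0.49) = 0.7·e^(−0.3430) = 0.496747
  p_3 = 2.5·e^(−2.5·0.49) = 2.5·e^(−1.2250) = 0.734394
Posterior odds = (π_1·p_1) / (π_3·p_3) = (0.54·0.447166) / (0.41·0.734394) = 0.24147 / 0.301102 ≈ 0.802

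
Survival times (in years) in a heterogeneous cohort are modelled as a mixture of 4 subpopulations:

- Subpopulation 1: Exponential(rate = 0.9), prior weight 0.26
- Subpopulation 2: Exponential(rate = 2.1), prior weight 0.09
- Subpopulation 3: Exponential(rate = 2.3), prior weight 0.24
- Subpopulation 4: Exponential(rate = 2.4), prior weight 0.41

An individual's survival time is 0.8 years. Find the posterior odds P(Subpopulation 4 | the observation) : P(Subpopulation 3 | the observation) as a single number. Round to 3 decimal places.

Only the two components matter; the odds are (π_i f_i(x)) / (π_j f_j(x)).
Component likelihoods at x = 0.8 years:
  L_1 = 0.438077
  L_2 = 0.391385
  L_3 = 0.36528
  L_4 = 0.351857
0.144261 / 0.0876672 ≈ 1.646

1.646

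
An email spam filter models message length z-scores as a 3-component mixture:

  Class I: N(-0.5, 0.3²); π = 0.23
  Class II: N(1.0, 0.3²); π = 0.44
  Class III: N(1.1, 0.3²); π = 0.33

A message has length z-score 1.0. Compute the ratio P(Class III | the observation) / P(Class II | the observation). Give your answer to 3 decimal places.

The posterior odds equal the prior odds times the likelihood ratio: (w_i/w_j)·(f_i(x)/f_j(x)).
Normal densities:
  L_I = 4.95573e-06
  L_II = 1.32981
  L_III = 1.25794
Posterior odds = (w_III·L_III) / (w_II·L_II) = (0.33·1.25794) / (0.44·1.32981) = 0.415122 / 0.585115 ≈ 0.709

0.709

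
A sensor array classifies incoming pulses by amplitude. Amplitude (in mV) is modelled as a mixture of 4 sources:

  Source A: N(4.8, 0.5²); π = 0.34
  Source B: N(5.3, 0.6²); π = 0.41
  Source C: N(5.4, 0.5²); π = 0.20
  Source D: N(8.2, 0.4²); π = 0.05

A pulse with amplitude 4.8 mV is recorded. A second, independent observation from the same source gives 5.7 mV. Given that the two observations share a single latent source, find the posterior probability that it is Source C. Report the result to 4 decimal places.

0.2626

Posterior ∝ prior × likelihood, so P(k | x) ∝ π_k f_k(x); normalise over all components.
Since both observations come from the same component, the likelihood for component k is f_k(x₁)·f_k(x₂).
  L_A = [0.797885] × [0.1579] = 0.125986
  L_B = [0.469853] × [0.532413] = 0.250156
  L_C = [0.388372] × [0.666449] = 0.25883
  L_D = [2.04156e-16] × [3.285e-09] = 6.70653e-25
Multiply by the mixture weights:
  π_A·L_A = 0.34 × 0.125986 = 0.0428353
  π_B·L_B = 0.41 × 0.250156 = 0.102564
  π_C·L_C = 0.20 × 0.25883 = 0.0517661
  π_D·L_D = 0.05 × 6.70653e-25 = 3.35327e-26
Sum: 0.0428353 + 0.102564 + 0.0517661 + 3.35327e-26 = 0.197165
P(Source C | data) = 0.0517661 / 0.197165 ≈ 0.2626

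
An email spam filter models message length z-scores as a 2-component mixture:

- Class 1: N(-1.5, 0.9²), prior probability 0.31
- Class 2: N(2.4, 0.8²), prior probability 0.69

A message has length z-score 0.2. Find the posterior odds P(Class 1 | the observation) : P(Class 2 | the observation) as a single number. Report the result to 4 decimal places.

2.9429

Only the two components matter; the odds are (w_i f_i(x)) / (w_j f_j(x)).
Normal densities:
  f_1 = (1/(0.9·√(2π)))·exp(−(0.2−-1.5)²/(2·0.9²)) = 0.443269·exp(-1.78395) = 0.0744574
  f_2 = (1/(0.8·√(2π)))·exp(−(0.2−2.4)²/(2·0.8²)) = 0.498678·exp(-3.78125) = 0.011367
Posterior odds = (w_1·f_1) / (w_2·f_2) = (0.31·0.0744574) / (0.69·0.011367) = 0.0230818 / 0.0078432 ≈ 2.9429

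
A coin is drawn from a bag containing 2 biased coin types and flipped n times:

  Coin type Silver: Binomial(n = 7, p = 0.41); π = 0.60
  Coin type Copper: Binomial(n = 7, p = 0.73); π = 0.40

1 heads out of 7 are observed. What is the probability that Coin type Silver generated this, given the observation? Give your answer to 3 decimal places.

0.989

The responsibility of component k is P(Z=k) f_k(x) divided by Σ_j P(Z=j) f_j(x).
Evaluate each component's likelihood at the observed value:
  p_Silver = 0.121058
  p_Copper = 0.00197972
Weight by the priors:
  P(Z=Silver)·p_Silver = 0.60 × 0.121058 = 0.0726349
  P(Z=Copper)·p_Copper = 0.40 × 0.00197972 = 0.000791887
Normaliser: 0.0726349 + 0.000791887 = 0.0734268
So the posterior for Coin type Silver is 0.0726349 / 0.0734268 ≈ 0.989.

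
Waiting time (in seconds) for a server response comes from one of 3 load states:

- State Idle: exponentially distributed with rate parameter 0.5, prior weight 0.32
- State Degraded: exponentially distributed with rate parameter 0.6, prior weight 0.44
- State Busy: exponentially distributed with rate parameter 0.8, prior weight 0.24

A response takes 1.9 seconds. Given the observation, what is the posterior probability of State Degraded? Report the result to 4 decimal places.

0.4484

Posterior ∝ prior × likelihood, so P(k | x) ∝ w_k f_k(x); normalise over all components.
Exponential densities:
  p_Idle = 0.5·e^(−0.5·1.9) = 0.5·e^(−0.9500) = 0.193371
  p_Degraded = 0.6·e^(−0.6·1.9) = 0.6·e^(−1.1400) = 0.191891
  p_Busy = 0.8·e^(−0.8·1.9) = 0.8·e^(−1.5200) = 0.17497
Prior × likelihood for each component:
  w_Idle·p_Idle = 0.32 × 0.193371 = 0.0618786
  w_Degraded·p_Degraded = 0.44 × 0.191891 = 0.0844322
  w_Busy·p_Busy = 0.24 × 0.17497 = 0.0419927
Denominator: 0.0618786 + 0.0844322 + 0.0419927 = 0.188303
P(State Degraded | data) = 0.0844322 / 0.188303 ≈ 0.4484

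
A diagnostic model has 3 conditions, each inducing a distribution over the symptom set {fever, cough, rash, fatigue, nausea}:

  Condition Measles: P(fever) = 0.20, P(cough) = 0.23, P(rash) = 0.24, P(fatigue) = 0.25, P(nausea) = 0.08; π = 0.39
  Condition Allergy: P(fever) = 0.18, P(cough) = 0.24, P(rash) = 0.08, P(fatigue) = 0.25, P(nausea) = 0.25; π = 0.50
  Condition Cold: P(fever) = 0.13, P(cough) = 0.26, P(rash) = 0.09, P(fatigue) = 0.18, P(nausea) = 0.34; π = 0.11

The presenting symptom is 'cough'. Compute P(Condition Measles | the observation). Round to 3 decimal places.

0.376

P(component k | x) = π_k·f_k(x) / marginal(x), where marginal(x) = Σ_j π_j·f_j(x).
Categorical probabilities:
  L_Measles = P(cough | comp) = 0.23
  L_Allergy = P(cough | comp) = 0.24
  L_Cold = P(cough | comp) = 0.26
Unnormalised posteriors:
  π_Measles·L_Measles = 0.39 × 0.23 = 0.0897
  π_Allergy·L_Allergy = 0.50 × 0.24 = 0.12
  π_Cold·L_Cold = 0.11 × 0.26 = 0.0286
Marginal: 0.0897 + 0.12 + 0.0286 = 0.2383
Responsibility of Condition Measles: 0.0897 / 0.2383 ≈ 0.376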